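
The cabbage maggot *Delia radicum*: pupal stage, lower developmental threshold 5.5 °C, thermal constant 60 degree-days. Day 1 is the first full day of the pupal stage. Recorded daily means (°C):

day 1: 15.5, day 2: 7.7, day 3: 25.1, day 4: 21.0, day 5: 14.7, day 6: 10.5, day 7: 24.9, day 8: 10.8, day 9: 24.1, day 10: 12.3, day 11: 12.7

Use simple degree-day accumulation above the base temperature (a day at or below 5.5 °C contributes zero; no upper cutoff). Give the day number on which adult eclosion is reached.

day 6

Daily DD above 5.5 °C: 10.0, 2.2, 19.6, 15.5, 9.2, 5.0, 19.4, 5.3, 18.6, 6.8, 7.2.
Cumulative: 10.0, 12.2, 31.8, 47.3, 56.5, 61.5, 80.9, 86.2, 104.8, 111.6, 118.8.
The total first reaches 60 DD on day 6.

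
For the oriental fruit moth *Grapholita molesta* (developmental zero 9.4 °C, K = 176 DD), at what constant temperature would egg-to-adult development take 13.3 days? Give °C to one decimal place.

22.6 °C

Required daily accumulation = 176 / 13.3 = 13.233 DD/day.
T = T_base + 13.233 = 9.4 + 13.233 = 22.633 ≈ 22.6 °C.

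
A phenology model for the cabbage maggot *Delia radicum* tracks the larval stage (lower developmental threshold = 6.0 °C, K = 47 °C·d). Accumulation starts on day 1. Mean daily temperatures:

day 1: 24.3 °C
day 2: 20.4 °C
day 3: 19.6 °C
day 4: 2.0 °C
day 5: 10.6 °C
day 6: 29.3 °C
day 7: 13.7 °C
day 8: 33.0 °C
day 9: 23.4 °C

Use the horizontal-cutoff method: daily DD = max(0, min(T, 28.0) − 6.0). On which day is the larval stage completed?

Daily DD above 6.0 °C (capped at 22.0): 18.3, 14.4, 13.6, 0.0, 4.6, 22.0, 7.7, 22.0, 17.4.
Cumulative: 18.3, 32.7, 46.3, 46.3, 50.9, 72.9, 80.6, 102.6, 120.0.
The total first reaches 47 DD on day 5.

day 5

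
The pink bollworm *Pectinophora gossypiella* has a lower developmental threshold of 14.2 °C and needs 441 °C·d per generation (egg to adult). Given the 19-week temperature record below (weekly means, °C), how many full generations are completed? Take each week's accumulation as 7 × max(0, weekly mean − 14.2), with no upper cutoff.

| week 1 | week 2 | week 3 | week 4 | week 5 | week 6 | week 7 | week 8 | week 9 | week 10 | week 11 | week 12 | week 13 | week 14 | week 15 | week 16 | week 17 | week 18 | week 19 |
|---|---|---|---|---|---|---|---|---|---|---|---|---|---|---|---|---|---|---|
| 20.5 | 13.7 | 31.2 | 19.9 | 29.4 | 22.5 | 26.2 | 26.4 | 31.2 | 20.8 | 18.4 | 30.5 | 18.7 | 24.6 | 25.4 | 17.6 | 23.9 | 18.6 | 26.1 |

Weekly DD (7 × max(0, T̄ − 14.2)): 44.1, 0.0, 119.0, 39.9, 106.4, 58.1, 84.0, 85.4, 119.0, 46.2, 29.4, 114.1, 31.5, 72.8, 78.4, 23.8, 67.9, 30.8, 83.3.
Season total = 1234.1 DD.
Complete generations = ⌊1234.1 / 441⌋ = 2.

2 generations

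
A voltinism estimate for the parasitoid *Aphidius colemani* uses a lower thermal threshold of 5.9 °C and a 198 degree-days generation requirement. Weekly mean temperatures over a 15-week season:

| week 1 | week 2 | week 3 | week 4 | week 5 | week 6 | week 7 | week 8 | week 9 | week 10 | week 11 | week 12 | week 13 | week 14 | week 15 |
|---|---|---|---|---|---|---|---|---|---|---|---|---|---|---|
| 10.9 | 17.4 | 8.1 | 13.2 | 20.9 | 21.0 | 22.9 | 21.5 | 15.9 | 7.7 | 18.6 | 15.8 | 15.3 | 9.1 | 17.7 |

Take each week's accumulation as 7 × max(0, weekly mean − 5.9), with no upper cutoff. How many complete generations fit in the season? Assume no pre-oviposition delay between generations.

Weekly DD (7 × max(0, T̄ − 5.9)): 35.0, 80.5, 15.4, 51.1, 105.0, 105.7, 119.0, 109.2, 70.0, 12.6, 88.9, 69.3, 65.8, 22.4, 82.6.
Season total = 1032.5 DD.
Complete generations = ⌊1032.5 / 198⌋ = 5.

5 generations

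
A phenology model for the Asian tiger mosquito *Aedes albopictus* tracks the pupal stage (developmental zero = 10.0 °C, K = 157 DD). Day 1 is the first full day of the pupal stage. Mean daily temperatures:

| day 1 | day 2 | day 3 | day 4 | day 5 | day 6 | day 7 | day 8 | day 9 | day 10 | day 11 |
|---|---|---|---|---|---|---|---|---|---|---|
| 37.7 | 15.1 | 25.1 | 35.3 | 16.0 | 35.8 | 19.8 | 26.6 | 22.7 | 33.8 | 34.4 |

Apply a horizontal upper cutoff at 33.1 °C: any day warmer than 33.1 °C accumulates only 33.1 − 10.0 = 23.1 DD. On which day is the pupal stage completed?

Daily DD above 10.0 °C (capped at 23.1): 23.1, 5.1, 15.1, 23.1, 6.0, 23.1, 9.8, 16.6, 12.7, 23.1, 23.1.
Cumulative: 23.1, 28.2, 43.3, 66.4, 72.4, 95.5, 105.3, 121.9, 134.6, 157.7, 180.8.
The total first reaches 157 DD on day 10.

day 10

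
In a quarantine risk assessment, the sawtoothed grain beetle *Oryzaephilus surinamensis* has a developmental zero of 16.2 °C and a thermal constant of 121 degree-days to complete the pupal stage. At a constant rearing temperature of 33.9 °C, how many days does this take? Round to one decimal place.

6.8 days

Daily accumulation = 33.9 − 16.2 = 17.7 DD/day.
Duration = 121 / 17.7 = 6.836 ≈ 6.8 days.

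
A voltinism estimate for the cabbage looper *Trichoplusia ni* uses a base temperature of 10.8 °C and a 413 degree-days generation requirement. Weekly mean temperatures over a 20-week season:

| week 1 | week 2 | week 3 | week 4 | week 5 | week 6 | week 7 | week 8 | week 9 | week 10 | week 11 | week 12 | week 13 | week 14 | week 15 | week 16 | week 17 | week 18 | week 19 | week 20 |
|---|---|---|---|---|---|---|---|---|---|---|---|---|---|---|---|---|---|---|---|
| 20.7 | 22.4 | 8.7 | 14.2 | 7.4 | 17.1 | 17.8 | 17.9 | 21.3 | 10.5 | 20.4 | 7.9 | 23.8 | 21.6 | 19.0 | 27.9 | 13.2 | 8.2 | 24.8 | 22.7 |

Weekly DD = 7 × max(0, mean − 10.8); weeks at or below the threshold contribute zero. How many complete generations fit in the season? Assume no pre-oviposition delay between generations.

2 generations

Weekly DD (7 × max(0, T̄ − 10.8)): 69.3, 81.2, 0.0, 23.8, 0.0, 44.1, 49.0, 49.7, 73.5, 0.0, 67.2, 0.0, 91.0, 75.6, 57.4, 119.7, 16.8, 0.0, 98.0, 83.3.
Season total = 999.6 DD.
Complete generations = ⌊999.6 / 413⌋ = 2.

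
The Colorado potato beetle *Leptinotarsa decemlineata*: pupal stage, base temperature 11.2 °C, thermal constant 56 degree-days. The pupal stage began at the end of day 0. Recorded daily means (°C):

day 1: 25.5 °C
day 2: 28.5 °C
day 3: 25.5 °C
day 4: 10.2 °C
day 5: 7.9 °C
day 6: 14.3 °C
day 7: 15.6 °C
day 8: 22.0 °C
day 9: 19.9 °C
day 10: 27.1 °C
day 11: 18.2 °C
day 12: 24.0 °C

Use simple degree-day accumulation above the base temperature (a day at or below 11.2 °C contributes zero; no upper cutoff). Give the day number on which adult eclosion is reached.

day 8

Daily DD above 11.2 °C: 14.3, 17.3, 14.3, 0.0, 0.0, 3.1, 4.4, 10.8, 8.7, 15.9, 7.0, 12.8.
Cumulative: 14.3, 31.6, 45.9, 45.9, 45.9, 49.0, 53.4, 64.2, 72.9, 88.8, 95.8, 108.6.
The total first reaches 56 DD on day 8.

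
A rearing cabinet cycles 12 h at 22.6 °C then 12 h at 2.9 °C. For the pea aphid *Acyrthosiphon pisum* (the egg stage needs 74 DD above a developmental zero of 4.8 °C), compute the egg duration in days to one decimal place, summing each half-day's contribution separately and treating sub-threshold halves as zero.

8.3 days

Day half: max(0, 22.6 − 4.8) × 0.5 = 17.8 × 0.5 = 8.90 DD.
Night half: max(0, 2.9 − 4.8) × 0.5 = 0.0 × 0.5 = 0.00 DD.
Per 24 h: 8.90 DD/day.
Duration = 74 / 8.90 = 8.315 ≈ 8.3 days.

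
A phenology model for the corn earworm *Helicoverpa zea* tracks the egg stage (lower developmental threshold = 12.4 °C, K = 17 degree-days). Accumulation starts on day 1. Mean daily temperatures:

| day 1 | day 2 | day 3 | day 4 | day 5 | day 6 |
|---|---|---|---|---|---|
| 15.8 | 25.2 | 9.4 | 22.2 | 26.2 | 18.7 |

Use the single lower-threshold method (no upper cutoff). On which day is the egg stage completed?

Daily DD above 12.4 °C: 3.4, 12.8, 0.0, 9.8, 13.8, 6.3.
Cumulative: 3.4, 16.2, 16.2, 26.0, 39.8, 46.1.
The total first reaches 17 DD on day 4.

day 4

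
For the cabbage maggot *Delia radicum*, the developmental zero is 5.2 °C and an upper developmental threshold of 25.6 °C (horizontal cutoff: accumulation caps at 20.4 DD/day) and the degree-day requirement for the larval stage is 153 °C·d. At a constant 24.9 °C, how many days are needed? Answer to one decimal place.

Daily accumulation = 24.9 − 5.2 = 19.7 DD/day.
Duration = 153 / 19.7 = 7.766 ≈ 7.8 days.

7.8 days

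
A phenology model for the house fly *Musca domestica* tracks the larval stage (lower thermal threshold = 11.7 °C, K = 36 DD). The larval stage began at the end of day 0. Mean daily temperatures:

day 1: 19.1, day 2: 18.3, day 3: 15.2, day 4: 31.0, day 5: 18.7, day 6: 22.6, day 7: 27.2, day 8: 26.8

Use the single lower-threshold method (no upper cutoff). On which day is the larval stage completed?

Daily DD above 11.7 °C: 7.4, 6.6, 3.5, 19.3, 7.0, 10.9, 15.5, 15.1.
Cumulative: 7.4, 14.0, 17.5, 36.8, 43.8, 54.7, 70.2, 85.3.
The total first reaches 36 DD on day 4.

day 4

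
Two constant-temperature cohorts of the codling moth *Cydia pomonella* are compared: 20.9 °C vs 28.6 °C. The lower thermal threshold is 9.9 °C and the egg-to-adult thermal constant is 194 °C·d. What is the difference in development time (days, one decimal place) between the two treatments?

7.3 days

At 20.9 °C: 194 / (20.9 − 9.9) = 194 / 11.0 = 17.636 d.
At 28.6 °C: 194 / (28.6 − 9.9) = 194 / 18.7 = 10.374 d.
Difference = |17.636 − 10.374| = 7.262 ≈ 7.3 days.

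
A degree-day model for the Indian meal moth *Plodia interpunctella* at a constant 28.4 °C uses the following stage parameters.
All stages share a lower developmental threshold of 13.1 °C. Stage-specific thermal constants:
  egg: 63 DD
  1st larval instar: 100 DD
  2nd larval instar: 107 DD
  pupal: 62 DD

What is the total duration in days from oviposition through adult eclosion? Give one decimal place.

Daily accumulation at 28.4 °C = 28.4 − 13.1 = 15.3 DD/day.
Total K = 63 + 100 + 107 + 62 = 332 DD.
Total duration = 332 / 15.3 = 21.699 ≈ 21.7 days.

21.7 days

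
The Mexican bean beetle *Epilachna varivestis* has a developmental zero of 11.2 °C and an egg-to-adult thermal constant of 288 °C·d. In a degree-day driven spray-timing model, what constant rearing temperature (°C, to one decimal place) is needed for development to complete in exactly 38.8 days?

18.6 °C

Required daily accumulation = 288 / 38.8 = 7.423 DD/day.
T = T_base + 7.423 = 11.2 + 7.423 = 18.623 ≈ 18.6 °C.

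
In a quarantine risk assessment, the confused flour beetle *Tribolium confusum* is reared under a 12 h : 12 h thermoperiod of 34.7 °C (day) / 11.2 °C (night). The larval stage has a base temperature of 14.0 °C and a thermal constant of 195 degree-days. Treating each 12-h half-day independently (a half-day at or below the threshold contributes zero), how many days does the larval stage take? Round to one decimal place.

18.8 days

Day half: max(0, 34.7 − 14.0) × 0.5 = 20.7 × 0.5 = 10.35 DD.
Night half: max(0, 11.2 − 14.0) × 0.5 = 0.0 × 0.5 = 0.00 DD.
Per 24 h: 10.35 DD/day.
Duration = 195 / 10.35 = 18.841 ≈ 18.8 days.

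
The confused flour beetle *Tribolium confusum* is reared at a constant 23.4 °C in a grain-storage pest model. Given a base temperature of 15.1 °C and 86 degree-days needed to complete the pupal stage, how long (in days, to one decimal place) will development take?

10.4 days

Daily accumulation = 23.4 − 15.1 = 8.3 DD/day.
Duration = 86 / 8.3 = 10.361 ≈ 10.4 days.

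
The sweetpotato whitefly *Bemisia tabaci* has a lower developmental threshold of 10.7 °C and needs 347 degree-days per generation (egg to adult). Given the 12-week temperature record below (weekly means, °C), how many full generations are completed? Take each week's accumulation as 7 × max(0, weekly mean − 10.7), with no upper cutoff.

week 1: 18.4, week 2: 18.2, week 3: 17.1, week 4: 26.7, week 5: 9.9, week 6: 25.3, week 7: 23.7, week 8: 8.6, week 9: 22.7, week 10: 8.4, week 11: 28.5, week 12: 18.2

Weekly DD (7 × max(0, T̄ − 10.7)): 53.9, 52.5, 44.8, 112.0, 0.0, 102.2, 91.0, 0.0, 84.0, 0.0, 124.6, 52.5.
Season total = 717.5 DD.
Complete generations = ⌊717.5 / 347⌋ = 2.

2 generations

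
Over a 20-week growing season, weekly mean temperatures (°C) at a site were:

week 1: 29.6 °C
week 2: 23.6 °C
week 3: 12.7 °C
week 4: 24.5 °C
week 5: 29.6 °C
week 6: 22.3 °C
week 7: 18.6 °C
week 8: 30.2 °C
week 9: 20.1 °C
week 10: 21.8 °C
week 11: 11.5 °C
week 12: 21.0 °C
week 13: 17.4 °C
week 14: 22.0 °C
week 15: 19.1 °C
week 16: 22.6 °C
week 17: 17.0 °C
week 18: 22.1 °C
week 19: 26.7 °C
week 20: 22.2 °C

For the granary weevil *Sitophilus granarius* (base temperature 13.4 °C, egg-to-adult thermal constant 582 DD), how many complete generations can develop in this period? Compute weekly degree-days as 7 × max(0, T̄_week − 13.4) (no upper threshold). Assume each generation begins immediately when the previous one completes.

Weekly DD (7 × max(0, T̄ − 13.4)): 113.4, 71.4, 0.0, 77.7, 113.4, 62.3, 36.4, 117.6, 46.9, 58.8, 0.0, 53.2, 28.0, 60.2, 39.9, 64.4, 25.2, 60.9, 93.1, 61.6.
Season total = 1184.4 DD.
Complete generations = ⌊1184.4 / 582⌋ = 2.

2 generations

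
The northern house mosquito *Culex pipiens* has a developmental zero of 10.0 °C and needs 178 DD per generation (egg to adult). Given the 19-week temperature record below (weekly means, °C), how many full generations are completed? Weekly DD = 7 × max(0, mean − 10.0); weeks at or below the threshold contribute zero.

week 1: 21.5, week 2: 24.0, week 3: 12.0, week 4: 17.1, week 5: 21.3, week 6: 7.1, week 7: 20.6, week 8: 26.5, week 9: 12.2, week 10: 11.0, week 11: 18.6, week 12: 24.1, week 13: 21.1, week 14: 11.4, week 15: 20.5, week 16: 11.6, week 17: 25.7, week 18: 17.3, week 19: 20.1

Weekly DD (7 × max(0, T̄ − 10.0)): 80.5, 98.0, 14.0, 49.7, 79.1, 0.0, 74.2, 115.5, 15.4, 7.0, 60.2, 98.7, 77.7, 9.8, 73.5, 11.2, 109.9, 51.1, 70.7.
Season total = 1096.2 DD.
Complete generations = ⌊1096.2 / 178⌋ = 6.

6 generations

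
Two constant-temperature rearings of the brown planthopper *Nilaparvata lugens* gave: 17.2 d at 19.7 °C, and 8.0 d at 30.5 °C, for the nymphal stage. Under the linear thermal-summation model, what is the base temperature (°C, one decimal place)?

Equal thermal constants: D₁(T₁ − T_b) = D₂(T₂ − T_b).
17.2·(19.7 − T_b) = 8.0·(30.5 − T_b)
T_b = (17.2·19.7 − 8.0·30.5) / (17.2 − 8.0) = 94.84 / 9.2 = 10.309 °C ≈ 10.3 °C.

10.3 °C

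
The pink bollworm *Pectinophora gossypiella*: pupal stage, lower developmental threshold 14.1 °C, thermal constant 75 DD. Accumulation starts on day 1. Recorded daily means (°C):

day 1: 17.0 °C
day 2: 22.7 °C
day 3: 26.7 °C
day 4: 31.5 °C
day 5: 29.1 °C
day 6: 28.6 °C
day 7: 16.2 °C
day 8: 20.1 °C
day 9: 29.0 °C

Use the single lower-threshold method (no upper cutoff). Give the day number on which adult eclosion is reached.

day 8

Daily DD above 14.1 °C: 2.9, 8.6, 12.6, 17.4, 15.0, 14.5, 2.1, 6.0, 14.9.
Cumulative: 2.9, 11.5, 24.1, 41.5, 56.5, 71.0, 73.1, 79.1, 94.0.
The total first reaches 75 DD on day 8.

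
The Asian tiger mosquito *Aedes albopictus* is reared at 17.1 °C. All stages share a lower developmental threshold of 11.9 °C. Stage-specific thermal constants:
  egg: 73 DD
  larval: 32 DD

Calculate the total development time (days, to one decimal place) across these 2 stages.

20.2 days

Daily accumulation at 17.1 °C = 17.1 − 11.9 = 5.2 DD/day.
Total K = 73 + 32 = 105 DD.
Total duration = 105 / 5.2 = 20.192 ≈ 20.2 days.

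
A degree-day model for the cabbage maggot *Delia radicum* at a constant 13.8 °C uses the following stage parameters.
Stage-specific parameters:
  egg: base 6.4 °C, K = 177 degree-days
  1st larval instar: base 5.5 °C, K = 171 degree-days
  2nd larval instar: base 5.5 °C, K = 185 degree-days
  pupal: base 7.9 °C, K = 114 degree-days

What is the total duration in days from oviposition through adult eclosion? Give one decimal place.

86.1 days

egg: 177 / (13.8 − 6.4) = 177 / 7.4 = 23.919 d.
1st larval instar: 171 / (13.8 − 5.5) = 171 / 8.3 = 20.602 d.
2nd larval instar: 185 / (13.8 − 5.5) = 185 / 8.3 = 22.289 d.
pupal: 114 / (13.8 − 7.9) = 114 / 5.9 = 19.322 d.
Sum = 86.133 ≈ 86.1 days.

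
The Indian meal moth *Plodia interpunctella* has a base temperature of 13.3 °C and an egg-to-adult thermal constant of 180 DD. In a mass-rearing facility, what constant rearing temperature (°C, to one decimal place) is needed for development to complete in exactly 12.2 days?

28.1 °C

Required daily accumulation = 180 / 12.2 = 14.754 DD/day.
T = T_base + 14.754 = 13.3 + 14.754 = 28.054 ≈ 28.1 °C.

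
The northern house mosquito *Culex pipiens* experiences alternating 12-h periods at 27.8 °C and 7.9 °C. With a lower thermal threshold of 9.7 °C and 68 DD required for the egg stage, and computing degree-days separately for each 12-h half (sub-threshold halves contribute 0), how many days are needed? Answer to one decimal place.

Day half: max(0, 27.8 − 9.7) × 0.5 = 18.1 × 0.5 = 9.05 DD.
Night half: max(0, 7.9 − 9.7) × 0.5 = 0.0 × 0.5 = 0.00 DD.
Per 24 h: 9.05 DD/day.
Duration = 68 / 9.05 = 7.514 ≈ 7.5 days.

7.5 days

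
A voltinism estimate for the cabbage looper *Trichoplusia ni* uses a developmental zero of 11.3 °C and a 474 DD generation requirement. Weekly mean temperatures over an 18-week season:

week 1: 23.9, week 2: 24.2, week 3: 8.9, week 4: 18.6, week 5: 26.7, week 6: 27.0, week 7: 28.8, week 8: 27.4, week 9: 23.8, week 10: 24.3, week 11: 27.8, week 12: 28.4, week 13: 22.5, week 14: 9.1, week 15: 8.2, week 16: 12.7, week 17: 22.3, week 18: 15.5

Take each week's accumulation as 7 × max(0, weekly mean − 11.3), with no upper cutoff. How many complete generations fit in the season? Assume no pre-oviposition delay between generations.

Weekly DD (7 × max(0, T̄ − 11.3)): 88.2, 90.3, 0.0, 51.1, 107.8, 109.9, 122.5, 112.7, 87.5, 91.0, 115.5, 119.7, 78.4, 0.0, 0.0, 9.8, 77.0, 29.4.
Season total = 1290.8 DD.
Complete generations = ⌊1290.8 / 474⌋ = 2.

2 generations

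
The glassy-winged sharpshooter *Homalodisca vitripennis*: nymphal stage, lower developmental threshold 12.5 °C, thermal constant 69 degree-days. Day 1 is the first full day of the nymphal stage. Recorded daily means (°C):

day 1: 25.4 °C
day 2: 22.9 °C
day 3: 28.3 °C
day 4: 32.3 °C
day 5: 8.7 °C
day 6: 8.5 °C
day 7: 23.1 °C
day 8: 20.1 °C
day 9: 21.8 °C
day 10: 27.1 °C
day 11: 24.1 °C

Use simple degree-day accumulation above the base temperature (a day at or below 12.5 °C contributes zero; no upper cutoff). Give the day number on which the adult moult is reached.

day 7

Daily DD above 12.5 °C: 12.9, 10.4, 15.8, 19.8, 0.0, 0.0, 10.6, 7.6, 9.3, 14.6, 11.6.
Cumulative: 12.9, 23.3, 39.1, 58.9, 58.9, 58.9, 69.5, 77.1, 86.4, 101.0, 112.6.
The total first reaches 69 DD on day 7.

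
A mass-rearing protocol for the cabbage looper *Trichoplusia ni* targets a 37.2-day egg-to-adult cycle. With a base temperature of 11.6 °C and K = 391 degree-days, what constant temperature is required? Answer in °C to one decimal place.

22.1 °C

Required daily accumulation = 391 / 37.2 = 10.511 DD/day.
T = T_base + 10.511 = 11.6 + 10.511 = 22.111 ≈ 22.1 °C.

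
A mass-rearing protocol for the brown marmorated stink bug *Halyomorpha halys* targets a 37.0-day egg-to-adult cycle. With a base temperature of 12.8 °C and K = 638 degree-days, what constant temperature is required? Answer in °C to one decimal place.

Required daily accumulation = 638 / 37.0 = 17.243 DD/day.
T = T_base + 17.243 = 12.8 + 17.243 = 30.043 ≈ 30.0 °C.

30.0 °C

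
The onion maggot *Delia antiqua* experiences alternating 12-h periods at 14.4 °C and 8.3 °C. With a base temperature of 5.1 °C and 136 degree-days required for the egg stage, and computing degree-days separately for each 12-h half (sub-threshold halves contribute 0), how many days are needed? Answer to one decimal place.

Day half: max(0, 14.4 − 5.1) × 0.5 = 9.3 × 0.5 = 4.65 DD.
Night half: max(0, 8.3 − 5.1) × 0.5 = 3.2 × 0.5 = 1.60 DD.
Per 24 h: 6.25 DD/day.
Duration = 136 / 6.25 = 21.760 ≈ 21.8 days.

21.8 days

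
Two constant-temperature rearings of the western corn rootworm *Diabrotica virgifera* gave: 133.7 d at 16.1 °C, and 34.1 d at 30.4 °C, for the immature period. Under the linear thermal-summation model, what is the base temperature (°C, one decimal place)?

11.2 °C

Equal thermal constants: D₁(T₁ − T_b) = D₂(T₂ − T_b).
133.7·(16.1 − T_b) = 34.1·(30.4 − T_b)
T_b = (133.7·16.1 − 34.1·30.4) / (133.7 − 34.1) = 1115.93 / 99.6 = 11.204 °C ≈ 11.2 °C.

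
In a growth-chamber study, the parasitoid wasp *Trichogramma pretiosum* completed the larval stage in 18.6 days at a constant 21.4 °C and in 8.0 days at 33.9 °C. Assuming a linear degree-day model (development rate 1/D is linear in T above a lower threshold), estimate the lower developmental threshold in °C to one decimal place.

Under the model K = D·(T − T_b), so D₁·(T₁ − T_b) = D₂·(T₂ − T_b).
18.6·(21.4 − T_b) = 8.0·(33.9 − T_b)
T_b = (18.6·21.4 − 8.0·33.9) / (18.6 − 8.0) = 126.84 / 10.6 = 11.966 °C ≈ 12.0 °C.

12.0 °C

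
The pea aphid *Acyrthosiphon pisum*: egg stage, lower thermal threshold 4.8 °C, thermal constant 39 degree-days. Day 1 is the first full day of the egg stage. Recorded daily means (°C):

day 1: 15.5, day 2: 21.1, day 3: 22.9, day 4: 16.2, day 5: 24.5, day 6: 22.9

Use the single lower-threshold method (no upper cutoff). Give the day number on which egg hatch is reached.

day 3

Daily DD above 4.8 °C: 10.7, 16.3, 18.1, 11.4, 19.7, 18.1.
Cumulative: 10.7, 27.0, 45.1, 56.5, 76.2, 94.3.
The total first reaches 39 DD on day 3.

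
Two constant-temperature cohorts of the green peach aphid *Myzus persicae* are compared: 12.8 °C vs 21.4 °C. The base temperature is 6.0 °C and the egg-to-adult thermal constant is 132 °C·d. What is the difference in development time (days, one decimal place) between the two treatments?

10.8 days

At 12.8 °C: 132 / (12.8 − 6.0) = 132 / 6.8 = 19.412 d.
At 21.4 °C: 132 / (21.4 − 6.0) = 132 / 15.4 = 8.571 d.
Difference = |19.412 − 8.571| = 10.840 ≈ 10.8 days.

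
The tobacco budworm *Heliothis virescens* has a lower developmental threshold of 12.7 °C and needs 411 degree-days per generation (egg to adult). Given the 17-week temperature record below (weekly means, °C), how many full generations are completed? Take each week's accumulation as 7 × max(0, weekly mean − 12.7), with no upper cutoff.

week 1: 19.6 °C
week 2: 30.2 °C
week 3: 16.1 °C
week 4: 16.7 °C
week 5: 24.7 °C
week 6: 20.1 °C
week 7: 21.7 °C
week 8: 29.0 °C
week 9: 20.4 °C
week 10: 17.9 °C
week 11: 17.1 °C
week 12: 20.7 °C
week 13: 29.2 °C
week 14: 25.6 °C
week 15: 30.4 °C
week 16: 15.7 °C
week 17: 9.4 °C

Weekly DD (7 × max(0, T̄ − 12.7)): 48.3, 122.5, 23.8, 28.0, 84.0, 51.8, 63.0, 114.1, 53.9, 36.4, 30.8, 56.0, 115.5, 90.3, 123.9, 21.0, 0.0.
Season total = 1063.3 DD.
Complete generations = ⌊1063.3 / 411⌋ = 2.

2 generations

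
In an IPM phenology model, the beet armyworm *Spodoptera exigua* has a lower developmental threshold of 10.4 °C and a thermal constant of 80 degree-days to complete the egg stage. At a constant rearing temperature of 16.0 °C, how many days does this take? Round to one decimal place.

14.3 days

Daily accumulation = 16.0 − 10.4 = 5.6 DD/day.
Duration = 80 / 5.6 = 14.286 ≈ 14.3 days.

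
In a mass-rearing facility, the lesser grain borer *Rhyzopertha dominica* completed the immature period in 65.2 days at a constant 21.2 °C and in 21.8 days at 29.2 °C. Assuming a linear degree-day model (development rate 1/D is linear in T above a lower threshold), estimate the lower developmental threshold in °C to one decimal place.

Under the model K = D·(T − T_b), so D₁·(T₁ − T_b) = D₂·(T₂ − T_b).
65.2·(21.2 − T_b) = 21.8·(29.2 − T_b)
T_b = (65.2·21.2 − 21.8·29.2) / (65.2 − 21.8) = 745.68 / 43.4 = 17.182 °C ≈ 17.2 °C.

17.2 °C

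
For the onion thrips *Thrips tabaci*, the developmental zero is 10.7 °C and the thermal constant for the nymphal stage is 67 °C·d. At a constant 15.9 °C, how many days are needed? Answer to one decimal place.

12.9 days

Daily accumulation = 15.9 − 10.7 = 5.2 DD/day.
Duration = 67 / 5.2 = 12.885 ≈ 12.9 days.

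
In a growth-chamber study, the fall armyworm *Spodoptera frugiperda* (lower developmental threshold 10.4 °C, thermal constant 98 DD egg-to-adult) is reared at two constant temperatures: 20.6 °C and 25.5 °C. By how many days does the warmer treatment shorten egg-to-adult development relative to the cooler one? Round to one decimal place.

At 20.6 °C: 98 / (20.6 − 10.4) = 98 / 10.2 = 9.608 d.
At 25.5 °C: 98 / (25.5 − 10.4) = 98 / 15.1 = 6.490 d.
Difference = |9.608 − 6.490| = 3.118 ≈ 3.1 days.

3.1 days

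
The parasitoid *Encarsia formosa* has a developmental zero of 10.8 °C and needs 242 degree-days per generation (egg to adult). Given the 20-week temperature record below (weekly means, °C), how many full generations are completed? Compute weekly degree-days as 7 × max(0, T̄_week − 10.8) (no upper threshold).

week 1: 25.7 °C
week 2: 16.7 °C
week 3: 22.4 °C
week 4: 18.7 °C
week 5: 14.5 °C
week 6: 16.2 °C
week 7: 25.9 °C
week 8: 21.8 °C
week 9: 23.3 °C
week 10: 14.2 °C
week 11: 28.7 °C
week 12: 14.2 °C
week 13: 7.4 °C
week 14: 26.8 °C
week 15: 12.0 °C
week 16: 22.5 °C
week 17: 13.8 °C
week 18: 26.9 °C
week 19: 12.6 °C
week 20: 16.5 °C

4 generations

Weekly DD (7 × max(0, T̄ − 10.8)): 104.3, 41.3, 81.2, 55.3, 25.9, 37.8, 105.7, 77.0, 87.5, 23.8, 125.3, 23.8, 0.0, 112.0, 8.4, 81.9, 21.0, 112.7, 12.6, 39.9.
Season total = 1177.4 DD.
Complete generations = ⌊1177.4 / 242⌋ = 4.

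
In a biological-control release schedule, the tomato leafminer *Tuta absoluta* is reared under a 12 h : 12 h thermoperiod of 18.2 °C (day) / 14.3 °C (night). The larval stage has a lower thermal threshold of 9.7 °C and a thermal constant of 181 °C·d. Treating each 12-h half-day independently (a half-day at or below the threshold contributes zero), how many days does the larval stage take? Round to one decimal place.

Day half: max(0, 18.2 − 9.7) × 0.5 = 8.5 × 0.5 = 4.25 DD.
Night half: max(0, 14.3 − 9.7) × 0.5 = 4.6 × 0.5 = 2.30 DD.
Per 24 h: 6.55 DD/day.
Duration = 181 / 6.55 = 27.634 ≈ 27.6 days.

27.6 days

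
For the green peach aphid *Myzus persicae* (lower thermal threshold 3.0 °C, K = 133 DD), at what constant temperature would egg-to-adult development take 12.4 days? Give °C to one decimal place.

Required daily accumulation = 133 / 12.4 = 10.726 DD/day.
T = T_base + 10.726 = 3.0 + 10.726 = 13.726 ≈ 13.7 °C.

13.7 °C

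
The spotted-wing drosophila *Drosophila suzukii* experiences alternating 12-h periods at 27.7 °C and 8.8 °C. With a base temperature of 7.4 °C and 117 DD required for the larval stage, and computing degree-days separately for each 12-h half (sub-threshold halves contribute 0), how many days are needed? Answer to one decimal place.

Day half: max(0, 27.7 − 7.4) × 0.5 = 20.3 × 0.5 = 10.15 DD.
Night half: max(0, 8.8 − 7.4) × 0.5 = 1.4 × 0.5 = 0.70 DD.
Per 24 h: 10.85 DD/day.
Duration = 117 / 10.85 = 10.783 ≈ 10.8 days.

10.8 days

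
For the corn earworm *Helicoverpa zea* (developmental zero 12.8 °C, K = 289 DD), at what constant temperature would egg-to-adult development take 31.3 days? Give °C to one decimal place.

22.0 °C

Required daily accumulation = 289 / 31.3 = 9.233 DD/day.
T = T_base + 9.233 = 12.8 + 9.233 = 22.033 ≈ 22.0 °C.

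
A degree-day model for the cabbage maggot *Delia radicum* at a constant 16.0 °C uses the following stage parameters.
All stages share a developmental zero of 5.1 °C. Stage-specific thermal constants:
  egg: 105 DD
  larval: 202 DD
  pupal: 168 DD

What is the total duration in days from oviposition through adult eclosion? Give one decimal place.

43.6 days

Daily accumulation at 16.0 °C = 16.0 − 5.1 = 10.9 DD/day.
Total K = 105 + 202 + 168 = 475 DD.
Total duration = 475 / 10.9 = 43.578 ≈ 43.6 days.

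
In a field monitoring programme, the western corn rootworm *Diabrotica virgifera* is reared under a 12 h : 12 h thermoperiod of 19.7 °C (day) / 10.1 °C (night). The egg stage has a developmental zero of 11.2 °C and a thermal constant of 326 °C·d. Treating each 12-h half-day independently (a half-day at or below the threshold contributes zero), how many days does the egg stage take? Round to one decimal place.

76.7 days

Day half: max(0, 19.7 − 11.2) × 0.5 = 8.5 × 0.5 = 4.25 DD.
Night half: max(0, 10.1 − 11.2) × 0.5 = 0.0 × 0.5 = 0.00 DD.
Per 24 h: 4.25 DD/day.
Duration = 326 / 4.25 = 76.706 ≈ 76.7 days.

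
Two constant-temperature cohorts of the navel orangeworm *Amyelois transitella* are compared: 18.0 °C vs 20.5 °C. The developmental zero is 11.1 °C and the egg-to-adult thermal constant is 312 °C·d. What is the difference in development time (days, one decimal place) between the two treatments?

12.0 days

At 18.0 °C: 312 / (18.0 − 11.1) = 312 / 6.9 = 45.217 d.
At 20.5 °C: 312 / (20.5 − 11.1) = 312 / 9.4 = 33.191 d.
Difference = |45.217 − 33.191| = 12.026 ≈ 12.0 days.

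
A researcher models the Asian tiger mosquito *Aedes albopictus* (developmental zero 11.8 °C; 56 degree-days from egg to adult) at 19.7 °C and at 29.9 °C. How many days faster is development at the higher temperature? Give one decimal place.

At 19.7 °C: 56 / (19.7 − 11.8) = 56 / 7.9 = 7.089 d.
At 29.9 °C: 56 / (29.9 − 11.8) = 56 / 18.1 = 3.094 d.
Difference = |7.089 − 3.094| = 3.995 ≈ 4.0 days.

4.0 days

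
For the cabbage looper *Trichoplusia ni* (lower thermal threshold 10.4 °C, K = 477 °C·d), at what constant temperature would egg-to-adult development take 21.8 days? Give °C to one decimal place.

32.3 °C

Required daily accumulation = 477 / 21.8 = 21.881 DD/day.
T = T_base + 21.881 = 10.4 + 21.881 = 32.281 ≈ 32.3 °C.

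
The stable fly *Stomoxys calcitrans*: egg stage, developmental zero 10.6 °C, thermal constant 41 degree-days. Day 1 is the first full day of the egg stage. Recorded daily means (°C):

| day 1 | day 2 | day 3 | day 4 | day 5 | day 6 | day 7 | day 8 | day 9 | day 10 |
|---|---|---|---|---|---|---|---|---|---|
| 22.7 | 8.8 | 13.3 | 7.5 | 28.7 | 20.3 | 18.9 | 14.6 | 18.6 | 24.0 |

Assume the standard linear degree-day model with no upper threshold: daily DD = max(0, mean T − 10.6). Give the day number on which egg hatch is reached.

Daily DD above 10.6 °C: 12.1, 0.0, 2.7, 0.0, 18.1, 9.7, 8.3, 4.0, 8.0, 13.4.
Cumulative: 12.1, 12.1, 14.8, 14.8, 32.9, 42.6, 50.9, 54.9, 62.9, 76.3.
The total first reaches 41 DD on day 6.

day 6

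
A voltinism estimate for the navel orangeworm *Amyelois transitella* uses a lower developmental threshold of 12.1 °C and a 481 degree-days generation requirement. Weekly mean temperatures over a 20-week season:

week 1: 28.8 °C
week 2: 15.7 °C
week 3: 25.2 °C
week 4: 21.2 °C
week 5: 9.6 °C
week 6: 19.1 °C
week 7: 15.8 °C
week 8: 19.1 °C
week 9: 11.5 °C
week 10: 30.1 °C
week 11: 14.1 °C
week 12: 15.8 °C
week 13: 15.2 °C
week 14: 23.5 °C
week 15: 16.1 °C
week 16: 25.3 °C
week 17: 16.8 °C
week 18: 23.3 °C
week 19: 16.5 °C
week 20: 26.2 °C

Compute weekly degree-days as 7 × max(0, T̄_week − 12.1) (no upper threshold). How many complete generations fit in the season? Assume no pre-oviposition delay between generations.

2 generations

Weekly DD (7 × max(0, T̄ − 12.1)): 116.9, 25.2, 91.7, 63.7, 0.0, 49.0, 25.9, 49.0, 0.0, 126.0, 14.0, 25.9, 21.7, 79.8, 28.0, 92.4, 32.9, 78.4, 30.8, 98.7.
Season total = 1050.0 DD.
Complete generations = ⌊1050.0 / 481⌋ = 2.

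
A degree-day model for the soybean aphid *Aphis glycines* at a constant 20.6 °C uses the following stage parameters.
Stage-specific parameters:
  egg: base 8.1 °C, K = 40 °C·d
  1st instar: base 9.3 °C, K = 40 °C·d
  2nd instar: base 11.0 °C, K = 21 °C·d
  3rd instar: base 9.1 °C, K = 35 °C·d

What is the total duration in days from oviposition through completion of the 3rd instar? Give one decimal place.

egg: 40 / (20.6 − 8.1) = 40 / 12.5 = 3.200 d.
1st instar: 40 / (20.6 − 9.3) = 40 / 11.3 = 3.540 d.
2nd instar: 21 / (20.6 − 11.0) = 21 / 9.6 = 2.187 d.
3rd instar: 35 / (20.6 − 9.1) = 35 / 11.5 = 3.043 d.
Sum = 11.971 ≈ 12.0 days.

12.0 days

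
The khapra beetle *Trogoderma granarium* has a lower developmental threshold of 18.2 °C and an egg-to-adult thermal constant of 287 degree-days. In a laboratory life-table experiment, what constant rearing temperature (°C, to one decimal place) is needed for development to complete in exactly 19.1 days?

33.2 °C

Required daily accumulation = 287 / 19.1 = 15.026 DD/day.
T = T_base + 15.026 = 18.2 + 15.026 = 33.226 ≈ 33.2 °C.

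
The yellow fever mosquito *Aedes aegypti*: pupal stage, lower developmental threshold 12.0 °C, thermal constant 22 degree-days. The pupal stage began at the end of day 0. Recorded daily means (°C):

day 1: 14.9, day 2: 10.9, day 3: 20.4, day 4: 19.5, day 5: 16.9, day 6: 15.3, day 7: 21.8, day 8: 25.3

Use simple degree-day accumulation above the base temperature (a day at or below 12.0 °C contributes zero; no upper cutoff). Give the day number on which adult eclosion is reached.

Daily DD above 12.0 °C: 2.9, 0.0, 8.4, 7.5, 4.9, 3.3, 9.8, 13.3.
Cumulative: 2.9, 2.9, 11.3, 18.8, 23.7, 27.0, 36.8, 50.1.
The total first reaches 22 DD on day 5.

day 5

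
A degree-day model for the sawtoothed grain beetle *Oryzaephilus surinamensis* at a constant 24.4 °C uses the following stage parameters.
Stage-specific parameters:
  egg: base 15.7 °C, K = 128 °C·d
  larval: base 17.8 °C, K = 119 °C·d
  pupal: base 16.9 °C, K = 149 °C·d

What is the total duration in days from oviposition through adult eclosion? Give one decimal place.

52.6 days

egg: 128 / (24.4 − 15.7) = 128 / 8.7 = 14.713 d.
larval: 119 / (24.4 − 17.8) = 119 / 6.6 = 18.030 d.
pupal: 149 / (24.4 − 16.9) = 149 / 7.5 = 19.867 d.
Sum = 52.610 ≈ 52.6 days.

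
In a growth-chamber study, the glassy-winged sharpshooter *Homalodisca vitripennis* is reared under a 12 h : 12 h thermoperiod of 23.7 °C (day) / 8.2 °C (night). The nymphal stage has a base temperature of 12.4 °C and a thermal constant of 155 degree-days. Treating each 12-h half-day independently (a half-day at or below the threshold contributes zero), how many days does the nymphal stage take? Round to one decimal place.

Day half: max(0, 23.7 − 12.4) × 0.5 = 11.3 × 0.5 = 5.65 DD.
Night half: max(0, 8.2 − 12.4) × 0.5 = 0.0 × 0.5 = 0.00 DD.
Per 24 h: 5.65 DD/day.
Duration = 155 / 5.65 = 27.434 ≈ 27.4 days.

27.4 days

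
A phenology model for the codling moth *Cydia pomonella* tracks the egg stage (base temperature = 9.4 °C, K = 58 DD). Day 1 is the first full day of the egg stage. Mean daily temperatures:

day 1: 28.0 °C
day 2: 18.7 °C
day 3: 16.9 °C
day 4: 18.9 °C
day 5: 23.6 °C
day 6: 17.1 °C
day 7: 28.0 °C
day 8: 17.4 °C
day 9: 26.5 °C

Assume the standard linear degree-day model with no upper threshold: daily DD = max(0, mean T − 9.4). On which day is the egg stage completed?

day 5

Daily DD above 9.4 °C: 18.6, 9.3, 7.5, 9.5, 14.2, 7.7, 18.6, 8.0, 17.1.
Cumulative: 18.6, 27.9, 35.4, 44.9, 59.1, 66.8, 85.4, 93.4, 110.5.
The total first reaches 58 DD on day 5.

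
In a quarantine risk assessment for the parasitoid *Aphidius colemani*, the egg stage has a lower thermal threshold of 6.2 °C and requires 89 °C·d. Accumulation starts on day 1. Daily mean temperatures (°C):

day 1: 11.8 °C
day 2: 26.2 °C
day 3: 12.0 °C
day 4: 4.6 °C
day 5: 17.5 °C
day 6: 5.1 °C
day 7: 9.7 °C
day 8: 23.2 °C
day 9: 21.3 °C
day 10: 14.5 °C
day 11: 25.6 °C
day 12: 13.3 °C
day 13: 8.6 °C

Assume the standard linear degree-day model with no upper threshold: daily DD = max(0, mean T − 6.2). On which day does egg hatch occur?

Daily DD above 6.2 °C: 5.6, 20.0, 5.8, 0.0, 11.3, 0.0, 3.5, 17.0, 15.1, 8.3, 19.4, 7.1, 2.4.
Cumulative: 5.6, 25.6, 31.4, 31.4, 42.7, 42.7, 46.2, 63.2, 78.3, 86.6, 106.0, 113.1, 115.5.
The total first reaches 89 DD on day 11.

day 11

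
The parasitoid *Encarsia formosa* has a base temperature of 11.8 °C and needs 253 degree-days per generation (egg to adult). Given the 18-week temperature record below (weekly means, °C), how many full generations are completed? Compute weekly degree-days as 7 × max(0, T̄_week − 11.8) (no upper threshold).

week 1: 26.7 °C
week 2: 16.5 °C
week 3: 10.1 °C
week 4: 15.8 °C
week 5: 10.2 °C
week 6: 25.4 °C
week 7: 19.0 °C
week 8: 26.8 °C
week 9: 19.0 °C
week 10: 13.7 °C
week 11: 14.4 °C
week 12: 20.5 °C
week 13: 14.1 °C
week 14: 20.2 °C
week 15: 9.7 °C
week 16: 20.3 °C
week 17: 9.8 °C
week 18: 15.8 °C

2 generations

Weekly DD (7 × max(0, T̄ − 11.8)): 104.3, 32.9, 0.0, 28.0, 0.0, 95.2, 50.4, 105.0, 50.4, 13.3, 18.2, 60.9, 16.1, 58.8, 0.0, 59.5, 0.0, 28.0.
Season total = 721.0 DD.
Complete generations = ⌊721.0 / 253⌋ = 2.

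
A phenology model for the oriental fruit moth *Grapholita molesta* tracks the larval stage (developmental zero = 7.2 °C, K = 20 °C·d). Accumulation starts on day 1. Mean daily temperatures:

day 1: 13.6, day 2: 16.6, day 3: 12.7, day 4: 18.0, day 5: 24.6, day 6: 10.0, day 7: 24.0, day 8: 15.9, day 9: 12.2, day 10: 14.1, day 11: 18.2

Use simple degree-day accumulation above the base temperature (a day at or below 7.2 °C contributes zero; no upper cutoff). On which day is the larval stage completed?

day 3

Daily DD above 7.2 °C: 6.4, 9.4, 5.5, 10.8, 17.4, 2.8, 16.8, 8.7, 5.0, 6.9, 11.0.
Cumulative: 6.4, 15.8, 21.3, 32.1, 49.5, 52.3, 69.1, 77.8, 82.8, 89.7, 100.7.
The total first reaches 20 DD on day 3.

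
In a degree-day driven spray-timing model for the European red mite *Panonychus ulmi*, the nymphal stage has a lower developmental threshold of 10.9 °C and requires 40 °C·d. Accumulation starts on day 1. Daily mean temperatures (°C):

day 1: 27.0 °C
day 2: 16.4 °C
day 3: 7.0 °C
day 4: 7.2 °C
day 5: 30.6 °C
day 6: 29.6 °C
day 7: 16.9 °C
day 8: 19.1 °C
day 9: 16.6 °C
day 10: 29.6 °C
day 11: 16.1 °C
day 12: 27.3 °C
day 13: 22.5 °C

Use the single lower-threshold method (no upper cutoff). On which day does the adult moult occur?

day 5

Daily DD above 10.9 °C: 16.1, 5.5, 0.0, 0.0, 19.7, 18.7, 6.0, 8.2, 5.7, 18.7, 5.2, 16.4, 11.6.
Cumulative: 16.1, 21.6, 21.6, 21.6, 41.3, 60.0, 66.0, 74.2, 79.9, 98.6, 103.8, 120.2, 131.8.
The total first reaches 40 DD on day 5.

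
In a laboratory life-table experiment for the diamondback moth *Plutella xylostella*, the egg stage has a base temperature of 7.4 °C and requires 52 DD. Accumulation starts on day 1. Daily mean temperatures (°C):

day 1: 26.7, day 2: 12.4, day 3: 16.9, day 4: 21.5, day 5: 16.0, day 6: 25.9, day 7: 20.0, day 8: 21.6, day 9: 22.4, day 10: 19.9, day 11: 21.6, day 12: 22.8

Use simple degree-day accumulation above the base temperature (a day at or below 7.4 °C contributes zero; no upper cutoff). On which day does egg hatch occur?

Daily DD above 7.4 °C: 19.3, 5.0, 9.5, 14.1, 8.6, 18.5, 12.6, 14.2, 15.0, 12.5, 14.2, 15.4.
Cumulative: 19.3, 24.3, 33.8, 47.9, 56.5, 75.0, 87.6, 101.8, 116.8, 129.3, 143.5, 158.9.
The total first reaches 52 DD on day 5.

day 5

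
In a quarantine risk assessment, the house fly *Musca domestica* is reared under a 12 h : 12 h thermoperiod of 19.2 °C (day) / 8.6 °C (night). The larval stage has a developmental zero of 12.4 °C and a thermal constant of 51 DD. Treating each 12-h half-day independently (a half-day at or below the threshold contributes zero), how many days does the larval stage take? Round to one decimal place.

Day half: max(0, 19.2 − 12.4) × 0.5 = 6.8 × 0.5 = 3.40 DD.
Night half: max(0, 8.6 − 12.4) × 0.5 = 0.0 × 0.5 = 0.00 DD.
Per 24 h: 3.40 DD/day.
Duration = 51 / 3.40 = 15.000 ≈ 15.0 days.

15.0 days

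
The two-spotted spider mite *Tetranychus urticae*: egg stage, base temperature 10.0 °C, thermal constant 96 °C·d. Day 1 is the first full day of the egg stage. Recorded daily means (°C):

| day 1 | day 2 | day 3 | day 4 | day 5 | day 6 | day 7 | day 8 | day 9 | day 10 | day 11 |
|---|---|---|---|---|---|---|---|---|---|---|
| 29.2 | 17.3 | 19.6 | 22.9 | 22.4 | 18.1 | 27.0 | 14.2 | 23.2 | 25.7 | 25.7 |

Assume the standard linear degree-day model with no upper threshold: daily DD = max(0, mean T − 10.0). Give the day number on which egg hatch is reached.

Daily DD above 10.0 °C: 19.2, 7.3, 9.6, 12.9, 12.4, 8.1, 17.0, 4.2, 13.2, 15.7, 15.7.
Cumulative: 19.2, 26.5, 36.1, 49.0, 61.4, 69.5, 86.5, 90.7, 103.9, 119.6, 135.3.
The total first reaches 96 DD on day 9.

day 9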